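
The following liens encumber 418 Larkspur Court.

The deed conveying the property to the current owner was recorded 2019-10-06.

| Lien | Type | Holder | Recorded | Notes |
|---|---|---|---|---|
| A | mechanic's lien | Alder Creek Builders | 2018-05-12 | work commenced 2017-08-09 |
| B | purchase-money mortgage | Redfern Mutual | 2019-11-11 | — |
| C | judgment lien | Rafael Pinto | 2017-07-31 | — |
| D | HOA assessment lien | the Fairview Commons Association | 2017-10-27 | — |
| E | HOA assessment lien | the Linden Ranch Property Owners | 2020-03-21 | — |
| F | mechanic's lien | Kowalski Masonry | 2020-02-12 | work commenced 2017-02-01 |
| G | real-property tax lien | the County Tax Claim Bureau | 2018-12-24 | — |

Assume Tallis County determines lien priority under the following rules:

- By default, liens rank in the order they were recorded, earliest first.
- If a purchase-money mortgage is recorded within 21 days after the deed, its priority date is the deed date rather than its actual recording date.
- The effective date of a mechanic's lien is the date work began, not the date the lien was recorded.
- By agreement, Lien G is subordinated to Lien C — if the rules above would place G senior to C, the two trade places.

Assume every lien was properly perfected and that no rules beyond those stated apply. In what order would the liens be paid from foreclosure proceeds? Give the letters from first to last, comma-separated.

F, C, A, D, G, B, E

Effective dates: A's effective date is 2017-08-09, when work began; B missed the 21-day window (36 days after the deed), so its recording date stands; F relates back to 2017-02-01 (work commenced).
By effective date, earliest first: F (2017-02-01), C (2017-07-31), A (2017-08-09), D (2017-10-27), G (2018-12-24), B (2019-11-11), E (2020-03-21).
G already ranks below C; the subordination has no effect.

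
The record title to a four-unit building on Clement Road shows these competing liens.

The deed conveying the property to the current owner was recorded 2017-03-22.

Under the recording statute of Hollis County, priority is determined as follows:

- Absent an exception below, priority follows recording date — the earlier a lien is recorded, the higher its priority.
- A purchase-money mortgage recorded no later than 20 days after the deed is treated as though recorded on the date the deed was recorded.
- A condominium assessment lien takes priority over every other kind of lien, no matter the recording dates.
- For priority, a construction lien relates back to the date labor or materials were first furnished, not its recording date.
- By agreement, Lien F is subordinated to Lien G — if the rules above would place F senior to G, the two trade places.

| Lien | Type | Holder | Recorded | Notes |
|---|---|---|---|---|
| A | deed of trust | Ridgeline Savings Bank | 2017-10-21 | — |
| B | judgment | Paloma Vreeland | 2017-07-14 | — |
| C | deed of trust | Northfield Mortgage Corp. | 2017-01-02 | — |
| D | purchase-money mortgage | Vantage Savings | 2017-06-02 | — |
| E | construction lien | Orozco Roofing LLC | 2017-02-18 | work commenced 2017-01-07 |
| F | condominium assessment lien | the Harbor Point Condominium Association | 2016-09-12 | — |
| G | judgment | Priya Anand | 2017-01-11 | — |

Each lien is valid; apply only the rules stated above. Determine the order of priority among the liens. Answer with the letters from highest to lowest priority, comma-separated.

G, C, E, F, D, B, A

Effective dates after the stated exceptions: D was recorded 72 days after the deed — beyond 20 days — so no relation-back applies; E relates back to 2017-01-07 (work commenced).
F is a condominium assessment lien and takes priority over every other lien.
The other liens, earliest effective date first: C (2017-01-02), E (2017-01-07), G (2017-01-11), D (2017-06-02), B (2017-07-14), A (2017-10-21).
The subordination applies — F was senior to G — so F and G swap.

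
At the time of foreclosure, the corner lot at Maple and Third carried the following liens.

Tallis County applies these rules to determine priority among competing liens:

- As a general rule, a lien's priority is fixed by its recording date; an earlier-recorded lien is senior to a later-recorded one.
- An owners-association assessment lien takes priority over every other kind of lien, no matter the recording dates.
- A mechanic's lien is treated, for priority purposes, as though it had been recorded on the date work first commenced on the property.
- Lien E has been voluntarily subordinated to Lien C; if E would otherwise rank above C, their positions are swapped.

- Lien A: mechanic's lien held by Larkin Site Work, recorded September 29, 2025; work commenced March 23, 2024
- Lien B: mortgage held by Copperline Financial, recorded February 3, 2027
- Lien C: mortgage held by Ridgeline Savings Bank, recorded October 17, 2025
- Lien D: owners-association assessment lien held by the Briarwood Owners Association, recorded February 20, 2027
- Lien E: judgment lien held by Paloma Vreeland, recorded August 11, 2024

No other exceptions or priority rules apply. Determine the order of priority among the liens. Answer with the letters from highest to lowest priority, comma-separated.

First, effective dates: A is treated as recorded March 23, 2024, the work-commencement date.
As an owners-association assessment lien, D is senior to every other lien.
Remaining liens by effective date: A (March 23, 2024), E (August 11, 2024), C (October 17, 2025), B (February 3, 2027).
E is senior to C before the subordination, so the two trade places.

D, A, C, E, B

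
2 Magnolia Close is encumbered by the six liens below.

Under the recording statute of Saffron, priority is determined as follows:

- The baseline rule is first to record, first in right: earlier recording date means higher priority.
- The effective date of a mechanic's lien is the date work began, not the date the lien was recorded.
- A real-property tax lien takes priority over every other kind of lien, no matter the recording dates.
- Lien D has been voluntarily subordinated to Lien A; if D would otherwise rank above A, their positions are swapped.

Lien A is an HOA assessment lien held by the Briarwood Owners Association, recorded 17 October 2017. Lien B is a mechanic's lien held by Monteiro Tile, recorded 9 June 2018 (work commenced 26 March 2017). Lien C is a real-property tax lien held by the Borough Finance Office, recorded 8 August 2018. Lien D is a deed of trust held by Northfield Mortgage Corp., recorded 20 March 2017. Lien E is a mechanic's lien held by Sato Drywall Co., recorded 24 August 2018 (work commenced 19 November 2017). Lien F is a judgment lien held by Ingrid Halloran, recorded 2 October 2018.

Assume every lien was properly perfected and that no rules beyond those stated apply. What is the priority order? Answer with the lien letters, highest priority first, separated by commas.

C, A, B, D, E, F

Adjusting effective dates: B's effective date is 26 March 2017, when work began; E's effective date is 19 November 2017, when work began.
C is a real-property tax lien, so it outranks all other liens regardless of date.
Remaining liens by effective date: D (20 March 2017), B (26 March 2017), A (17 October 2017), E (19 November 2017), F (2 October 2018).
Because D would otherwise rank above A, the subordination swaps them.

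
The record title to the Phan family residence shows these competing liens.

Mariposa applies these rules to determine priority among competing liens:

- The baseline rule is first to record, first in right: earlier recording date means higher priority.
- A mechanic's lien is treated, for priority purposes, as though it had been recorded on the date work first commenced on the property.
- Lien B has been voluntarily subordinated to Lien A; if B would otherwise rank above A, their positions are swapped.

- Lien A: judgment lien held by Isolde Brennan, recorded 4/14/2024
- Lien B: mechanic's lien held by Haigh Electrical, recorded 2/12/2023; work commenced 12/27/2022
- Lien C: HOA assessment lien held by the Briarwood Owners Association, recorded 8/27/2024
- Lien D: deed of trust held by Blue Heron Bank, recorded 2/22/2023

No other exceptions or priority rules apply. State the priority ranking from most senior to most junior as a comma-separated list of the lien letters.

A, D, B, C

Effective dates after the stated exceptions: B's effective date is 12/27/2022, when work began.
By effective date: B (12/27/2022), D (2/22/2023), A (4/14/2024), C (8/27/2024).
B is senior to A before the subordination, so the two trade places.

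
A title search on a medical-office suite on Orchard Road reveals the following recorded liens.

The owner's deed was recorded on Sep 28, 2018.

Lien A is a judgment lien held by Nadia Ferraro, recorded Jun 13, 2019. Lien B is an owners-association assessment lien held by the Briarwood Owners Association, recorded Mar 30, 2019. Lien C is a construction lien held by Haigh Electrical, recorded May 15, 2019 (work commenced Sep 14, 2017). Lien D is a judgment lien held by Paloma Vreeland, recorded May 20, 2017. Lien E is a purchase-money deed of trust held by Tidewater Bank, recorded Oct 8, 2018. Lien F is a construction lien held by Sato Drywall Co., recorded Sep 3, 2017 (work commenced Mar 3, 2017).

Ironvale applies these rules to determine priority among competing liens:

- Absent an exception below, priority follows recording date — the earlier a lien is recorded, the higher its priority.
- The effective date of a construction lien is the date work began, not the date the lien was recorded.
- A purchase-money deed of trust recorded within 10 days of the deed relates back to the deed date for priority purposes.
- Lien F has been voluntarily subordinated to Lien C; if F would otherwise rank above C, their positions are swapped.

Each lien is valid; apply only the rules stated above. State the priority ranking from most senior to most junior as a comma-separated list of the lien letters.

Effective dates after the stated exceptions: C's effective date is Sep 14, 2017, when work began; E was recorded within the 10-day window, so its effective date is the deed date Sep 28, 2018; F is treated as recorded Mar 3, 2017, the work-commencement date.
By effective date, earliest first: F (Mar 3, 2017), D (May 20, 2017), C (Sep 14, 2017), E (Sep 28, 2018), B (Mar 30, 2019), A (Jun 13, 2019).
The subordination applies — F was senior to C — so F and C swap.

C, D, F, E, B, A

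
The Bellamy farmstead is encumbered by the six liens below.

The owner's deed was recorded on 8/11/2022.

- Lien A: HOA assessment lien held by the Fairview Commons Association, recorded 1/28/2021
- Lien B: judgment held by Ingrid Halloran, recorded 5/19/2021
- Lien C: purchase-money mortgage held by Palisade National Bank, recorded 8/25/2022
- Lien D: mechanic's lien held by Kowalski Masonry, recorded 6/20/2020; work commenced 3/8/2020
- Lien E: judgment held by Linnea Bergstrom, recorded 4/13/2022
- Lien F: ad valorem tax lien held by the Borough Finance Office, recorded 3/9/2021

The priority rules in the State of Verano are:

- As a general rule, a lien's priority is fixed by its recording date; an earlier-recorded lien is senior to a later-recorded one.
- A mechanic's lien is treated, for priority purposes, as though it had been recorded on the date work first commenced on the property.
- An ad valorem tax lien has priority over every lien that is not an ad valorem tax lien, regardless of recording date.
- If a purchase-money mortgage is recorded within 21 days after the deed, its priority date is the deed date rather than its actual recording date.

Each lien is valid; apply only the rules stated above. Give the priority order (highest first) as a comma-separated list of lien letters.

F, D, A, B, E, C

Adjusting effective dates: C relates back to the deed date 8/11/2022; D relates back to 3/8/2020 (work commenced).
As an ad valorem tax lien, F is senior to every other lien.
Remaining liens by effective date: D (3/8/2020), A (1/28/2021), B (5/19/2021), E (4/13/2022), C (8/11/2022).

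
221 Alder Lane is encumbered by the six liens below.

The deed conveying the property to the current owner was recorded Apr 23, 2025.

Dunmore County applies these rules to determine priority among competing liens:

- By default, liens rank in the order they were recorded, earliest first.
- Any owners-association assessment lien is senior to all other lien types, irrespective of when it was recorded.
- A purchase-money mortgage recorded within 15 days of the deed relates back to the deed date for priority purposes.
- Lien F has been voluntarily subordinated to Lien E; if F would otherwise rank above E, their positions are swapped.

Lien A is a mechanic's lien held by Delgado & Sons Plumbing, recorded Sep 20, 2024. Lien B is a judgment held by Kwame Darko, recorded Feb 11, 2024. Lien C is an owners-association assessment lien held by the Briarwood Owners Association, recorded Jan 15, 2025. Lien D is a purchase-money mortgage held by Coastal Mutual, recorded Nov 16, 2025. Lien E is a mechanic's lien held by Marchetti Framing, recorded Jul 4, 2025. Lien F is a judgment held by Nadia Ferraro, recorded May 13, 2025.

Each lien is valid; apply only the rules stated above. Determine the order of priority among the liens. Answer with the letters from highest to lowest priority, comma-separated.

C, B, A, E, F, D

First, effective dates: D missed the 15-day window (207 days after the deed), so its recording date stands.
C is an owners-association assessment lien and takes priority over every other lien.
Ordering the rest by effective date: B (Feb 11, 2024), A (Sep 20, 2024), F (May 13, 2025), E (Jul 4, 2025), D (Nov 16, 2025).
The subordination applies — F was senior to E — so F and E swap.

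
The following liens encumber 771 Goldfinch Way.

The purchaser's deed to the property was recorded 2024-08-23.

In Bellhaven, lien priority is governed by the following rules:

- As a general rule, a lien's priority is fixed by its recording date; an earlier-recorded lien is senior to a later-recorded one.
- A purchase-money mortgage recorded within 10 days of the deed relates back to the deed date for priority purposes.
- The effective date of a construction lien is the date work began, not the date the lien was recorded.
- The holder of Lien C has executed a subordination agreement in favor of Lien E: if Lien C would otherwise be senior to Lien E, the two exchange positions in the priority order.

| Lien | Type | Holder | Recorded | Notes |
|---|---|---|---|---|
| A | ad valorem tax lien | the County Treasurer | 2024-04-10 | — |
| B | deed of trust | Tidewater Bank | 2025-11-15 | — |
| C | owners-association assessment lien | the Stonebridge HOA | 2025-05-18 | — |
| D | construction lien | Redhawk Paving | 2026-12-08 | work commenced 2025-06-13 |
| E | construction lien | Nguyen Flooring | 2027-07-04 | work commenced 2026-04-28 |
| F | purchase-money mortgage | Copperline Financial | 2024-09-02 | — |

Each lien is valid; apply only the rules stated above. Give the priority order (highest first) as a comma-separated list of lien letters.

Adjusting effective dates: D's effective date is 2025-06-13, when work began; E is treated as recorded 2026-04-28, the work-commencement date; F's effective date is the deed date, 2024-08-23.
Sorted by effective date: A (2024-04-10), F (2024-08-23), C (2025-05-18), D (2025-06-13), B (2025-11-15), E (2026-04-28).
C is senior to E before the subordination, so the two trade places.

A, F, E, D, B, C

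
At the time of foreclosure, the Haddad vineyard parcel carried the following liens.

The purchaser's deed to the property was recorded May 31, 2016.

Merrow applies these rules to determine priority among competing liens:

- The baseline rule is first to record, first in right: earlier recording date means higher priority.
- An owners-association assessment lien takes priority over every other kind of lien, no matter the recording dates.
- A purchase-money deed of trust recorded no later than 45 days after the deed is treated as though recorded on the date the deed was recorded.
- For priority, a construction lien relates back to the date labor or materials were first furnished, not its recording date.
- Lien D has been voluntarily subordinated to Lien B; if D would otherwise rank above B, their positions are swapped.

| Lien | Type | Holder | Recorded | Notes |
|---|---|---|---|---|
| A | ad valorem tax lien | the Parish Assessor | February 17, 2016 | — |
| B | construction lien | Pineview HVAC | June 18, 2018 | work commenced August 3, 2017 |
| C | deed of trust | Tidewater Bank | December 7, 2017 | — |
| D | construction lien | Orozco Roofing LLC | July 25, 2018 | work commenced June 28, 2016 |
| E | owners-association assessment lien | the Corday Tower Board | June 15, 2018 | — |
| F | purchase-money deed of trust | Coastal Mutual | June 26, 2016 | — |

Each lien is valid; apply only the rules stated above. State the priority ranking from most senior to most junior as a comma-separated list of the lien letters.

Effective dates after the stated exceptions: B relates back to August 3, 2017 (work commenced); D is treated as recorded June 28, 2016, the work-commencement date; F was recorded within the 45-day window, so its effective date is the deed date May 31, 2016.
As an owners-association assessment lien, E is senior to every other lien.
The other liens, earliest effective date first: A (February 17, 2016), F (May 31, 2016), D (June 28, 2016), B (August 3, 2017), C (December 7, 2017).
D is senior to B before the subordination, so the two trade places.

E, A, F, B, D, C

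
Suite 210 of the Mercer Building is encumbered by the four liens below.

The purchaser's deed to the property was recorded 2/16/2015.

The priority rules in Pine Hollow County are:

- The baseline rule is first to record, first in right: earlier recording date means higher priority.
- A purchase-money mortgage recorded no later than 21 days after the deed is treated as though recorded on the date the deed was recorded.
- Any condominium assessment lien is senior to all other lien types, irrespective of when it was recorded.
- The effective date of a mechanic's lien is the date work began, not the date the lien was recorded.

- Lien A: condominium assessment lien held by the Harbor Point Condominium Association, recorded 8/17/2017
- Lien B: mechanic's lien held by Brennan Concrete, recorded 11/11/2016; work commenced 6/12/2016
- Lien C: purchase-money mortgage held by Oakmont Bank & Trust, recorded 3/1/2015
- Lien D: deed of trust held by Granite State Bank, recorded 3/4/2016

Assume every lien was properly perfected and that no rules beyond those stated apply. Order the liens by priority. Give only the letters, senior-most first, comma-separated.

A, C, D, B

First, effective dates: B relates back to 6/12/2016 (work commenced); C's effective date is the deed date, 2/16/2015.
A is a condominium assessment lien and takes priority over every other lien.
Among the remaining liens, by effective date: C (2/16/2015), D (3/4/2016), B (6/12/2016).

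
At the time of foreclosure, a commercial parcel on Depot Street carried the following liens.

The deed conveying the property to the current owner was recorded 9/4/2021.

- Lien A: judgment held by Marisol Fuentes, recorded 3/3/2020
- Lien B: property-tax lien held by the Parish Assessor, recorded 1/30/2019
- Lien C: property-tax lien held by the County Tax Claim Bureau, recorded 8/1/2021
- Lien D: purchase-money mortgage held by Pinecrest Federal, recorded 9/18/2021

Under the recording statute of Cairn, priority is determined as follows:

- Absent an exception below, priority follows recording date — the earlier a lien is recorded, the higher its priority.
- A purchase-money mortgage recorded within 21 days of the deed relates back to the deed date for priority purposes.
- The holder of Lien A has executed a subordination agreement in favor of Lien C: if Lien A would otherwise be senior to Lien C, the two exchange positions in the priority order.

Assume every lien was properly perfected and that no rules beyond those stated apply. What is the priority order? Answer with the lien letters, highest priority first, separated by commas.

Effective dates after the stated exceptions: D's effective date is the deed date, 9/4/2021.
By effective date: B (1/30/2019), A (3/3/2020), C (8/1/2021), D (9/4/2021).
A would otherwise be senior to C, so under the subordination agreement A and C exchange positions.

B, C, A, D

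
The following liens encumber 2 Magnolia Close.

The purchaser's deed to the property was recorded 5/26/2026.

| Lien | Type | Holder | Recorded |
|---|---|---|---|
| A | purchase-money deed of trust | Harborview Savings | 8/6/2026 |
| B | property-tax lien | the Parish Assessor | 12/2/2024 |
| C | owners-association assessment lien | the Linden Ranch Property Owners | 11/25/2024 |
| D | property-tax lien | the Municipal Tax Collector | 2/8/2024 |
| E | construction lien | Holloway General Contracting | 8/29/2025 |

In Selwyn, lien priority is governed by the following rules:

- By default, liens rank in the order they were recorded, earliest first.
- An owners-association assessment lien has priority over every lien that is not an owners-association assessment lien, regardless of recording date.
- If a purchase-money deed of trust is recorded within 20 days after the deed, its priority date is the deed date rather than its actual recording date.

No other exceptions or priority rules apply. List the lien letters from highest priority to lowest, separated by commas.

Effective dates: A missed the 20-day window (72 days after the deed), so its recording date stands.
C, as an owners-association assessment lien, has superpriority and ranks first.
The other liens, earliest effective date first: D (2/8/2024), B (12/2/2024), E (8/29/2025), A (8/6/2026).

C, D, B, E, A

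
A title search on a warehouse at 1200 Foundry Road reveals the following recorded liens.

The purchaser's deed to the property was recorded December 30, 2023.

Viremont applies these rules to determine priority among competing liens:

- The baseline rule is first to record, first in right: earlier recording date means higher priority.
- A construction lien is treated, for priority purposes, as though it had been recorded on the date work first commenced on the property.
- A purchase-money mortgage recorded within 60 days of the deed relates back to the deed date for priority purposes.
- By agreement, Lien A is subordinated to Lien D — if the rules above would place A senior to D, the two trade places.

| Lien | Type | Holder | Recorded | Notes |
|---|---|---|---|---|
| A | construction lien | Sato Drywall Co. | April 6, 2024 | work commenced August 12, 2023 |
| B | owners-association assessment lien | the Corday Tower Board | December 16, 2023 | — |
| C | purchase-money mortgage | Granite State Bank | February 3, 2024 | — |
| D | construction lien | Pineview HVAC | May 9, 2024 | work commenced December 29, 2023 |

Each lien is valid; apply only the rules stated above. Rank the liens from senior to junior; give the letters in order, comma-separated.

Adjusting effective dates: A relates back to August 12, 2023 (work commenced); C's effective date is the deed date, December 30, 2023; D is treated as recorded December 29, 2023, the work-commencement date.
Ordering by effective date: A (August 12, 2023), B (December 16, 2023), D (December 29, 2023), C (December 30, 2023).
The subordination applies — A was senior to D — so A and D swap.

D, B, A, C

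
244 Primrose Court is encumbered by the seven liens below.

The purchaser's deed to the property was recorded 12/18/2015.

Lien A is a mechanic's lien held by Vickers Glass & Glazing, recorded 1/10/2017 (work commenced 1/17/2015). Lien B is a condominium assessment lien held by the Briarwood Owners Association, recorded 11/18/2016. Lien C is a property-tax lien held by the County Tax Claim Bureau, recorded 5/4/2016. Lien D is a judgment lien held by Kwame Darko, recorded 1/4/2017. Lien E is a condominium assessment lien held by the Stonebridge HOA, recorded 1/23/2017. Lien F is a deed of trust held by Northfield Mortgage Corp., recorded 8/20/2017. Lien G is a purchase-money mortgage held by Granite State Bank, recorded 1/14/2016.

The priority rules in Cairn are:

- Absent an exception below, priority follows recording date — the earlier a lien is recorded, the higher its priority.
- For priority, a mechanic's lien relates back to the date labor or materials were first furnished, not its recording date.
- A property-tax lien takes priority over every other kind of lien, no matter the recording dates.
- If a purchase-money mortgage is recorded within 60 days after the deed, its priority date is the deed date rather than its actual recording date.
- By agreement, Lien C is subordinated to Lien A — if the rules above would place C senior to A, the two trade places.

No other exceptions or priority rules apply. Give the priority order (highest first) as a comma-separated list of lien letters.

A, C, G, B, D, E, F

Effective dates: A's effective date is 1/17/2015, when work began; G's effective date is the deed date, 12/18/2015.
As a property-tax lien, C is senior to every other lien.
The other liens, earliest effective date first: A (1/17/2015), G (12/18/2015), B (11/18/2016), D (1/4/2017), E (1/23/2017), F (8/20/2017).
C is senior to A before the subordination, so the two trade places.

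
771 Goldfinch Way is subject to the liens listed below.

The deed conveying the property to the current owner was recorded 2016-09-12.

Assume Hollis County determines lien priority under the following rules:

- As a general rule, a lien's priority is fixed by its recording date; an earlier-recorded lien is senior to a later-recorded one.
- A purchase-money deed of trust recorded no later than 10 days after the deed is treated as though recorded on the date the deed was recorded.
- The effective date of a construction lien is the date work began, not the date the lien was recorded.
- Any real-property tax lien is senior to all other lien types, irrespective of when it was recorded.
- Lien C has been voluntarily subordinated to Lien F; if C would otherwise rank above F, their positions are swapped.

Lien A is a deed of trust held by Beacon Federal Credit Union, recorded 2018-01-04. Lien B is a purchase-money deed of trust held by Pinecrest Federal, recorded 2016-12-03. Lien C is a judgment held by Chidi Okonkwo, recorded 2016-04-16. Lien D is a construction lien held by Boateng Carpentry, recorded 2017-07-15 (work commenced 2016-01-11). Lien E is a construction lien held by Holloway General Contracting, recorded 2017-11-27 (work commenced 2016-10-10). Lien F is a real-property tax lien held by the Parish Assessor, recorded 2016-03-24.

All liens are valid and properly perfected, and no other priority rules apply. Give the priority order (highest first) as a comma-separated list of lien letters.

Effective dates after the stated exceptions: B was recorded 82 days after the deed, outside the 10-day window, so it keeps its recording date; D is treated as recorded 2016-01-11, the work-commencement date; E is treated as recorded 2016-10-10, the work-commencement date.
F is a real-property tax lien and takes priority over every other lien.
Ordering the rest by effective date: D (2016-01-11), C (2016-04-16), E (2016-10-10), B (2016-12-03), A (2018-01-04).
Since C is not senior to F, the subordination leaves the order unchanged.

F, D, C, E, B, A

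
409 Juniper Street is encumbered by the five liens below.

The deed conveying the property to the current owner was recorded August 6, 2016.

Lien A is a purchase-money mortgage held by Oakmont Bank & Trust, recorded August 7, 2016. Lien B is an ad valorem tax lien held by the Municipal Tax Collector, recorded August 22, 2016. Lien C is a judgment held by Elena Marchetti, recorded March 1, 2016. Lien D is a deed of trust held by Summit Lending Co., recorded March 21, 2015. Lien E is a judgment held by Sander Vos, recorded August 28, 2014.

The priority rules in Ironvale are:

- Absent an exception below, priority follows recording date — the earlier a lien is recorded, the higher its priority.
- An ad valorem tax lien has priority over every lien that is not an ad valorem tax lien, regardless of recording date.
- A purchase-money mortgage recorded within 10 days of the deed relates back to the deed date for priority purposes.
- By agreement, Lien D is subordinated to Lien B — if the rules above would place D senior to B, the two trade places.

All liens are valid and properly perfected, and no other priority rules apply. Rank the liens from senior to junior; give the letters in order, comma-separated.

Effective dates: A relates back to the deed date August 6, 2016.
B, as an ad valorem tax lien, has superpriority and ranks first.
Remaining liens by effective date: E (August 28, 2014), D (March 21, 2015), C (March 1, 2016), A (August 6, 2016).
Since D is not senior to B, the subordination leaves the order unchanged.

B, E, D, C, A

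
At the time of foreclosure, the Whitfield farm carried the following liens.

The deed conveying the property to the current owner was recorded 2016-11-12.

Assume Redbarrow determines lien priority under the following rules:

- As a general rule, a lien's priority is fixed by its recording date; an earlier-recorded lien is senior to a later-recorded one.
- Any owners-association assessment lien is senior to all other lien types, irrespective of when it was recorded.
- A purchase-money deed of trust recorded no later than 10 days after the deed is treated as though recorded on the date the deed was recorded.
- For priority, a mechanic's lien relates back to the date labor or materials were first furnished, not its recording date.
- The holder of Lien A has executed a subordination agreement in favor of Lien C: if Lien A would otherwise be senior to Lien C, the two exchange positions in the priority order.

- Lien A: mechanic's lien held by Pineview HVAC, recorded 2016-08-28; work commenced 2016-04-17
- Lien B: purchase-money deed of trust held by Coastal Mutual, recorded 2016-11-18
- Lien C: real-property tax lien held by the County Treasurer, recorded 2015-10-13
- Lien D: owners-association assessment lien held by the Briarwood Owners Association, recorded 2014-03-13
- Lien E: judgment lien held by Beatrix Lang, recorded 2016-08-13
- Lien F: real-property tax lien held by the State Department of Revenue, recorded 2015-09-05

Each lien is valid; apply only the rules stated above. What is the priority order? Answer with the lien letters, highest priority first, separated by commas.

D, F, C, A, E, B

First, effective dates: A relates back to 2016-04-17 (work commenced); B was recorded within the 10-day window, so its effective date is the deed date 2016-11-12.
D is an owners-association assessment lien and takes priority over every other lien.
Remaining liens by effective date: F (2015-09-05), C (2015-10-13), A (2016-04-17), E (2016-08-13), B (2016-11-12).
A already ranks below C; the subordination has no effect.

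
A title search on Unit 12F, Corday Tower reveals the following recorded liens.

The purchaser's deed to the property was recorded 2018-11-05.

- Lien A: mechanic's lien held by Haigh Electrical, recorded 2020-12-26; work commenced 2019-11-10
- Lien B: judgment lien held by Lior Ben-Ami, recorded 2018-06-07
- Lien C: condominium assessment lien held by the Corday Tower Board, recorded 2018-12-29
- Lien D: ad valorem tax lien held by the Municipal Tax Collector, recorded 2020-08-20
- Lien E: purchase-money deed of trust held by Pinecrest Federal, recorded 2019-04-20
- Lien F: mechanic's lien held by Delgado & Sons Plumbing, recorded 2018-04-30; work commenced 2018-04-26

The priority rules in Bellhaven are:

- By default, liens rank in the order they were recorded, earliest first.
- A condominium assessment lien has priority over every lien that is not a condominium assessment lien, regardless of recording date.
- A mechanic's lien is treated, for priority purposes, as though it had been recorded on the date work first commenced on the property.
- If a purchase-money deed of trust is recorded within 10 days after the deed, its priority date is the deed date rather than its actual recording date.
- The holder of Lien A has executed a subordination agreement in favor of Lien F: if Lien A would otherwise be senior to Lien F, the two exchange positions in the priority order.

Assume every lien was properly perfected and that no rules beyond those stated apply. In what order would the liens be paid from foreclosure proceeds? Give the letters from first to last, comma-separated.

C, F, B, E, A, D

Effective dates: A is treated as recorded 2019-11-10, the work-commencement date; E was recorded 166 days after the deed — beyond 10 days — so no relation-back applies; F is treated as recorded 2018-04-26, the work-commencement date.
C is a condominium assessment lien, so it outranks all other liens regardless of date.
The other liens, earliest effective date first: F (2018-04-26), B (2018-06-07), E (2019-04-20), A (2019-11-10), D (2020-08-20).
Since A is not senior to F, the subordination leaves the order unchanged.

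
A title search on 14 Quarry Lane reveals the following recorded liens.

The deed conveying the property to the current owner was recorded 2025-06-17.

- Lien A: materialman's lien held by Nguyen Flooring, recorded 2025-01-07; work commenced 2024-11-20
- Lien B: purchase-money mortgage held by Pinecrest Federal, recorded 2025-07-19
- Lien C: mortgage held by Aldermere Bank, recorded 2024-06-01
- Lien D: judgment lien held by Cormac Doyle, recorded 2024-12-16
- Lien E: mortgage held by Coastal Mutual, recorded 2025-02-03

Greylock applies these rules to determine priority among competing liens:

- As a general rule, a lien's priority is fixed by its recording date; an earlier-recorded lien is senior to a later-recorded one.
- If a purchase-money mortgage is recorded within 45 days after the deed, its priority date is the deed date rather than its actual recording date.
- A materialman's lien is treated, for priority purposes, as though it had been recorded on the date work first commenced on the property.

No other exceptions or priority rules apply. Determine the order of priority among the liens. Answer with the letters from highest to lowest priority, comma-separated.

C, A, D, E, B

First, effective dates: A's effective date is 2024-11-20, when work began; B was recorded within the 45-day window, so its effective date is the deed date 2025-06-17.
Sorted by effective date: C (2024-06-01), A (2024-11-20), D (2024-12-16), E (2025-02-03), B (2025-06-17).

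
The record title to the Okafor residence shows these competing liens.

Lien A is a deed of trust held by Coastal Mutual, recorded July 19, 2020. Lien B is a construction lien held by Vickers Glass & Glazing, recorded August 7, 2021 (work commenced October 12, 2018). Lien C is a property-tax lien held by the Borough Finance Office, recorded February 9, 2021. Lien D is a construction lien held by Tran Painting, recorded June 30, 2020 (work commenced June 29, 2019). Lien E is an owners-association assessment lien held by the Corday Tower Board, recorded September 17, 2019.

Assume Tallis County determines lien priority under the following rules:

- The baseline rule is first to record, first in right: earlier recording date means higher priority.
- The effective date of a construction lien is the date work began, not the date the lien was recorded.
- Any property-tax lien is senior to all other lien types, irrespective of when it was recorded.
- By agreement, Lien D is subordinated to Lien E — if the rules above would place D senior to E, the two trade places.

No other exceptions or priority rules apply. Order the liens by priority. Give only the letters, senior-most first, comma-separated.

Effective dates after the stated exceptions: B's effective date is October 12, 2018, when work began; D's effective date is June 29, 2019, when work began.
C, as a property-tax lien, has superpriority and ranks first.
Among the remaining liens, by effective date: B (October 12, 2018), D (June 29, 2019), E (September 17, 2019), A (July 19, 2020).
Because D would otherwise rank above E, the subordination swaps them.

C, B, E, D, A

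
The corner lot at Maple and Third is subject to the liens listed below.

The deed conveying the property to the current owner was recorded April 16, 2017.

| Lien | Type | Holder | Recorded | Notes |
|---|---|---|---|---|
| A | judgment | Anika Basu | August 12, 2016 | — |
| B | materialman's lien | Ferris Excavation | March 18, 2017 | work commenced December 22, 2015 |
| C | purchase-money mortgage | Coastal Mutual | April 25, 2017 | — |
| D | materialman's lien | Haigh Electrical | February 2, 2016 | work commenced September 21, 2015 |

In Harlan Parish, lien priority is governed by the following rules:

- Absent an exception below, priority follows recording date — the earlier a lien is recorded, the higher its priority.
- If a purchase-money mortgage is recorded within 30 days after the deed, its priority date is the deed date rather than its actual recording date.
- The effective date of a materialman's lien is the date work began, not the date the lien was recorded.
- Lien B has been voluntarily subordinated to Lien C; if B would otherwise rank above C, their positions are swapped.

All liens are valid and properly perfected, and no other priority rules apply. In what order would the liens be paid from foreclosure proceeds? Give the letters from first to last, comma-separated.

Effective dates after the stated exceptions: B's effective date is December 22, 2015, when work began; C was recorded within the 30-day window, so its effective date is the deed date April 16, 2017; D is treated as recorded September 21, 2015, the work-commencement date.
By effective date, earliest first: D (September 21, 2015), B (December 22, 2015), A (August 12, 2016), C (April 16, 2017).
B is senior to C before the subordination, so the two trade places.

D, C, A, B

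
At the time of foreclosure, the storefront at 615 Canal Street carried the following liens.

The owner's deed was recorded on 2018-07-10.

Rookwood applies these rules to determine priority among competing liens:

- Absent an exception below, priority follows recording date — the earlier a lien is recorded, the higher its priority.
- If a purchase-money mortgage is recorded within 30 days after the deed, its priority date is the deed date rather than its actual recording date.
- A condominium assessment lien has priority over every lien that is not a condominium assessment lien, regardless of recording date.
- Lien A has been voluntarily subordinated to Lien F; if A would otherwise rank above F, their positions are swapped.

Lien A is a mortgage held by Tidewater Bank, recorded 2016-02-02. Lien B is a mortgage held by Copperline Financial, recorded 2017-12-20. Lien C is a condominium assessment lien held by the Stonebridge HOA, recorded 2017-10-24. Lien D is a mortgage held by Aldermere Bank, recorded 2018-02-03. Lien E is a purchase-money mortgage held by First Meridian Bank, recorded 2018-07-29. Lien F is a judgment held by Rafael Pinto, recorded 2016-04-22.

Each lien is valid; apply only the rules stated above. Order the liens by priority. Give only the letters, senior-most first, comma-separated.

Adjusting effective dates: E relates back to the deed date 2018-07-10.
As a condominium assessment lien, C is senior to every other lien.
Remaining liens by effective date: A (2016-02-02), F (2016-04-22), B (2017-12-20), D (2018-02-03), E (2018-07-10).
A would otherwise be senior to F, so under the subordination agreement A and F exchange positions.

C, F, A, B, D, E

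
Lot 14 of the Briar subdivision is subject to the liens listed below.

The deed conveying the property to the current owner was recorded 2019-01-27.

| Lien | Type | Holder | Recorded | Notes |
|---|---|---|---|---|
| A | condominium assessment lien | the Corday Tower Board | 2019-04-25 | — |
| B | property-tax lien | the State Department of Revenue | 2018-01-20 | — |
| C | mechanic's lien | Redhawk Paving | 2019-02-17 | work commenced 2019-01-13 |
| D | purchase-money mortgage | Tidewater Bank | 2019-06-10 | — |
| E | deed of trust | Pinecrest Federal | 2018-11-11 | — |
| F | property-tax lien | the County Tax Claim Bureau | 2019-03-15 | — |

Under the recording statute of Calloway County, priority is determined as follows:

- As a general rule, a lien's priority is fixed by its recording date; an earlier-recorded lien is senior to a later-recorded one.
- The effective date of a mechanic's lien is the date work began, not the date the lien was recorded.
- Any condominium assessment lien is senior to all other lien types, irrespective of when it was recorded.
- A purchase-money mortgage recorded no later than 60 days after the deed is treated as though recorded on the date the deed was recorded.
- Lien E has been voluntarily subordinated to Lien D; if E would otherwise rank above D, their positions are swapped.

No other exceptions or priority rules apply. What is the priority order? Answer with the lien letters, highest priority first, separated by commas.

A, B, D, C, F, E

Adjusting effective dates: C relates back to 2019-01-13 (work commenced); D was recorded 134 days after the deed — beyond 60 days — so no relation-back applies.
As a condominium assessment lien, A is senior to every other lien.
The other liens, earliest effective date first: B (2018-01-20), E (2018-11-11), C (2019-01-13), F (2019-03-15), D (2019-06-10).
Because E would otherwise rank above D, the subordination swaps them.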